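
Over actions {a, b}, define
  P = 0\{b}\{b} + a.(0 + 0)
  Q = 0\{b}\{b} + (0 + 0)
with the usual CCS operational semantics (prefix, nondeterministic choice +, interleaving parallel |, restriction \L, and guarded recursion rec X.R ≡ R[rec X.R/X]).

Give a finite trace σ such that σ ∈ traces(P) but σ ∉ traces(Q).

a

Reachable graph of P (2 states):
  s0 = 0\{b}\{b} + a.(0 + 0) ⊢ -a-> s1
  s1 = 0 + 0 ⊢ deadlocked
Reachable graph of Q (1 states):
  t0 = 0\{b}\{b} + (0 + 0) ⊢ deadlocked
Executing a from P (initial set {s0}):
  [1] a ⇒ {s1}
  — P admits the full trace.
Executing a from Q (initial set {t0}):
  [1] a ⇒ ∅ (Q stuck)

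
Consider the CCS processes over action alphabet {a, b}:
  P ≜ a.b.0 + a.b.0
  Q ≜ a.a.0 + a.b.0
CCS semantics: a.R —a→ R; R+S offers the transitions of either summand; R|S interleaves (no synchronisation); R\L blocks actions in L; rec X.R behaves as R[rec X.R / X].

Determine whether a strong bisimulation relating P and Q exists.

NO

LTS(P): 3 reachable states
  u0 = a.b.0 + a.b.0 :: —a→ u1
  u1 = b.0 :: —b→ u2
  u2 = 0 :: ∅
LTS(Q): 4 reachable states
  v0 = a.a.0 + a.b.0 :: —a→ v1, —a→ v2
  v1 = a.0 :: —a→ v3
  v2 = b.0 :: —b→ v3
  v3 = 0 :: ∅
Coarsest stable partition (strong bisimilarity classes):
  B0 = {u0}
  B1 = {u1, v2}
  B2 = {u2, v3}
  B3 = {v0}
  B4 = {v1}
u0 ∈ B0, v0 ∈ B3 → different blocks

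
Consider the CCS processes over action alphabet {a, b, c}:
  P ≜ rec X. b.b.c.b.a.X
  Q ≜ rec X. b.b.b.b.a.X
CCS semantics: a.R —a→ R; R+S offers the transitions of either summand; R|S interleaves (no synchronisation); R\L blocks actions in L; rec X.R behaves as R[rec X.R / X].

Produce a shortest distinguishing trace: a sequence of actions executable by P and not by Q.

P's transition system — 5 states:
  u0 = rec X. b.b.c.b.a.X ⊢ --b--▸ u1
  u1 = b.c.b.a.(rec X. b.b.c.b.a.X) ⊢ --b--▸ u2
  u2 = c.b.a.(rec X. b.b.c.b.a.X) ⊢ --c--▸ u3
  u3 = b.a.(rec X. b.b.c.b.a.X) ⊢ --b--▸ u4
  u4 = a.(rec X. b.b.c.b.a.X) ⊢ --a--▸ u0
Q's transition system — 5 states:
  v0 = rec X. b.b.b.b.a.X ⊢ --b--▸ v1
  v1 = b.b.b.a.(rec X. b.b.b.b.a.X) ⊢ --b--▸ v2
  v2 = b.b.a.(rec X. b.b.b.b.a.X) ⊢ --b--▸ v3
  v3 = b.a.(rec X. b.b.b.b.a.X) ⊢ --b--▸ v4
  v4 = a.(rec X. b.b.b.b.a.X) ⊢ --a--▸ v0
Run σ = ⟨bbc⟩ on P: start {u0}
  after b @ step 1: {u1}
  after b @ step 2: {u2}
  after c @ step 3: {u3}
  P completes σ.
Run σ = ⟨bbc⟩ on Q: start {v0}
  after b @ step 1: {v1}
  after b @ step 2: {v2}
  after c @ step 3: ∅  — Q cannot continue

bbc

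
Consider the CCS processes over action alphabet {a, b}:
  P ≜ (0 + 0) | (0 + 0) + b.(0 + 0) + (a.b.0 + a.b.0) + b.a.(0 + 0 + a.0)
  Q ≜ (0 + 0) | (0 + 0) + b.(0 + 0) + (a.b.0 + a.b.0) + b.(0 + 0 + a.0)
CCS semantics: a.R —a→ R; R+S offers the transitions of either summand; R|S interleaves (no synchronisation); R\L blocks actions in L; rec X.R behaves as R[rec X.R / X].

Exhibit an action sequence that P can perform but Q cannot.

baa

P's transition system — 6 states:
  s0 = (0 + 0) | (0 + 0) + b.(0 + 0) + (a.b.0 + a.b.0) + b.a.(0 + 0 + a.0) has moves —a→ s1, —b→ s2, —b→ s3
  s1 = b.0 has moves —b→ s4
  s2 = 0 + 0 has moves (no moves)
  s3 = a.(0 + 0 + a.0) has moves —a→ s5
  s4 = 0 has moves (no moves)
  s5 = 0 + 0 + a.0 has moves —a→ s4
Q's transition system — 5 states:
  t0 = (0 + 0) | (0 + 0) + b.(0 + 0) + (a.b.0 + a.b.0) + b.(0 + 0 + a.0) has moves —a→ t1, —b→ t2, —b→ t3
  t1 = b.0 has moves —b→ t4
  t2 = 0 + 0 has moves (no moves)
  t3 = 0 + 0 + a.0 has moves —a→ t4
  t4 = 0 has moves (no moves)
Trace ⟨baa⟩ through P, begin at {s0}:
  step 1 (b): {s2, s3}
  step 2 (a): {s5}
  step 3 (a): {s4}
  P completes σ.
Trace ⟨baa⟩ through Q, begin at {t0}:
  step 1 (b): {t2, t3}
  step 2 (a): {t4}
  step 3 (a): ∅  — Q cannot continue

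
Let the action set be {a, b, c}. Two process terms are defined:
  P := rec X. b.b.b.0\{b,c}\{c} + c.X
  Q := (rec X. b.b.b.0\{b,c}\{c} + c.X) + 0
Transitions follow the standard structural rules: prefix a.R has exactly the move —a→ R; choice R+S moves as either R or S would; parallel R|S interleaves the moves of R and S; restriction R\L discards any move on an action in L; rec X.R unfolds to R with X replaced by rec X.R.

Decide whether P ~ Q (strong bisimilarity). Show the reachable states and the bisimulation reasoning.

LTS(P): 4 reachable states
  m0 = rec X. b.b.b.0\{b,c}\{c} + c.X ⊢ --b--▸ m1, --c--▸ m0
  m1 = b.b.0\{b,c}\{c} ⊢ --b--▸ m2
  m2 = b.0\{b,c}\{c} ⊢ --b--▸ m3
  m3 = 0\{b,c}\{c} ⊢ stopped
LTS(Q): 5 reachable states
  n0 = (rec X. b.b.b.0\{b,c}\{c} + c.X) + 0 ⊢ --b--▸ n1, --c--▸ n2
  n1 = b.b.0\{b,c}\{c} ⊢ --b--▸ n3
  n2 = rec X. b.b.b.0\{b,c}\{c} + c.X ⊢ --b--▸ n1, --c--▸ n2
  n3 = b.0\{b,c}\{c} ⊢ --b--▸ n4
  n4 = 0\{b,c}\{c} ⊢ stopped
Bisimilarity quotient blocks:
  B0 = {m0, n0, n2}
  B1 = {m1, n1}
  B2 = {m2, n3}
  B3 = {m3, n4}
m0 ∈ B0, n0 ∈ B0 → same block

P ~ Q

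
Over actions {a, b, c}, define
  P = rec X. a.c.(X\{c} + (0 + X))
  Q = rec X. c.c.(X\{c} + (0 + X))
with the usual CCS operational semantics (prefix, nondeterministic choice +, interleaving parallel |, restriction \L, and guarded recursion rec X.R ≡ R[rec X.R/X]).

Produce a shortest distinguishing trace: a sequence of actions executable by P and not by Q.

a

P's transition system — 4 states:
  m0 = rec X. a.c.(X\{c} + (0 + X)) | --a--▸ m1
  m1 = c.((rec X. a.c.(X\{c} + (0 + X)))\{c} + (0 + (rec X. a.c.(X\{c} + (0 + X))))) | --c--▸ m2
  m2 = (rec X. a.c.(X\{c} + (0 + X)))\{c} + (0 + (rec X. a.c.(X\{c} + (0 + X)))) | --a--▸ m1, --a--▸ m3
  m3 = (c.((rec X. a.c.(X\{c} + (0 + X)))\{c} + (0 + (rec X. a.c.(X\{c} + (0 + X))))))\{c} | (no moves)
Q's transition system — 3 states:
  n0 = rec X. c.c.(X\{c} + (0 + X)) | --c--▸ n1
  n1 = c.((rec X. c.c.(X\{c} + (0 + X)))\{c} + (0 + (rec X. c.c.(X\{c} + (0 + X))))) | --c--▸ n2
  n2 = (rec X. c.c.(X\{c} + (0 + X)))\{c} + (0 + (rec X. c.c.(X\{c} + (0 + X)))) | --c--▸ n1
Run σ = ⟨a⟩ on P: start {m0}
  step 1 (a): {m1}
  P completes σ.
Run σ = ⟨a⟩ on Q: start {n0}
  step 1 (a): no successor for Q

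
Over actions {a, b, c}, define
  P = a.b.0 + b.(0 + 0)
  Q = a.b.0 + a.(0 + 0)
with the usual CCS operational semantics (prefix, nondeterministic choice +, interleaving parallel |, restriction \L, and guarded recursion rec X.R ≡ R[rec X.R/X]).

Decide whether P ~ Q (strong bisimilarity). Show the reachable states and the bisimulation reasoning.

P ≁ Q

Reachable graph of P (4 states):
  u0 = a.b.0 + b.(0 + 0) → -a-> u1, -b-> u2
  u1 = b.0 → -b-> u3
  u2 = 0 + 0 → ·
  u3 = 0 → ·
Reachable graph of Q (4 states):
  v0 = a.b.0 + a.(0 + 0) → -a-> v1, -a-> v2
  v1 = 0 + 0 → ·
  v2 = b.0 → -b-> v3
  v3 = 0 → ·
Coarsest stable partition (strong bisimilarity classes):
  B0 = {u0}
  B1 = {u1, v2}
  B2 = {u2, u3, v1, v3}
  B3 = {v0}
u0 ∈ B0, v0 ∈ B3 → different blocks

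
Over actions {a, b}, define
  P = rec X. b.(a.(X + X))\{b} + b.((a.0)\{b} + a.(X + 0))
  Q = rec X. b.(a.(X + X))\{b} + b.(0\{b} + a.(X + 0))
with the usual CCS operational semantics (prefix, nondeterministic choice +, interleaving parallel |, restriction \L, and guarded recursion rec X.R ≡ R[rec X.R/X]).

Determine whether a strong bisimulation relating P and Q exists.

Reachable graph of P (6 states):
  p0 = rec X. b.(a.(X + X))\{b} + b.((a.0)\{b} + a.(X + 0)) :: —b→ p1, —b→ p2
  p1 = (a.((rec X. b.(a.(X + X))\{b} + b.((a.0)\{b} + a.(X + 0))) + (rec X. b.(a.(X + X))\{b} + b.((a.0)\{b} + a.(X + 0)))))\{b} :: —a→ p3
  p2 = (a.0)\{b} + a.((rec X. b.(a.(X + X))\{b} + b.((a.0)\{b} + a.(X + 0))) + 0) :: —a→ p4, —a→ p5
  p3 = ((rec X. b.(a.(X + X))\{b} + b.((a.0)\{b} + a.(X + 0))) + (rec X. b.(a.(X + X))\{b} + b.((a.0)\{b} + a.(X + 0))))\{b} :: ∅
  p4 = (rec X. b.(a.(X + X))\{b} + b.((a.0)\{b} + a.(X + 0))) + 0 :: —b→ p1, —b→ p2
  p5 = 0\{b} :: ∅
Reachable graph of Q (5 states):
  q0 = rec X. b.(a.(X + X))\{b} + b.(0\{b} + a.(X + 0)) :: —b→ q1, —b→ q2
  q1 = (a.((rec X. b.(a.(X + X))\{b} + b.(0\{b} + a.(X + 0))) + (rec X. b.(a.(X + X))\{b} + b.(0\{b} + a.(X + 0)))))\{b} :: —a→ q3
  q2 = 0\{b} + a.((rec X. b.(a.(X + X))\{b} + b.(0\{b} + a.(X + 0))) + 0) :: —a→ q4
  q3 = ((rec X. b.(a.(X + X))\{b} + b.(0\{b} + a.(X + 0))) + (rec X. b.(a.(X + X))\{b} + b.(0\{b} + a.(X + 0))))\{b} :: ∅
  q4 = (rec X. b.(a.(X + X))\{b} + b.(0\{b} + a.(X + 0))) + 0 :: —b→ q1, —b→ q2
Partition-refinement fixed point:
  B0 = {p0, p4}
  B1 = {p1, q1}
  B2 = {p3, p5, q3}
  B3 = {p2}
  B4 = {q0, q4}
  B5 = {q2}
p0 ∈ B0, q0 ∈ B4 → different blocks

NO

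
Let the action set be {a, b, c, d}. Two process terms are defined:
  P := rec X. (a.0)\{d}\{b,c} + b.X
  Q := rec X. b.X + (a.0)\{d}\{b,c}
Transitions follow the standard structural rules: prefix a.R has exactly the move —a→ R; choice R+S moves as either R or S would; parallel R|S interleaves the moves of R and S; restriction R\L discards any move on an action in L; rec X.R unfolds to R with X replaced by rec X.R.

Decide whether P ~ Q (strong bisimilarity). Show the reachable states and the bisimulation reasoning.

P's transition system — 2 states:
  p0 = rec X. (a.0)\{d}\{b,c} + b.X → ··a··> p1, ··b··> p0
  p1 = 0\{d}\{b,c} → deadlocked
Q's transition system — 2 states:
  q0 = rec X. b.X + (a.0)\{d}\{b,c} → ··a··> q1, ··b··> q0
  q1 = 0\{d}\{b,c} → deadlocked
Coarsest stable partition (strong bisimilarity classes):
  B0 = {p0, q0}
  B1 = {p1, q1}
p0 ∈ B0, q0 ∈ B0 → same block

bisimilar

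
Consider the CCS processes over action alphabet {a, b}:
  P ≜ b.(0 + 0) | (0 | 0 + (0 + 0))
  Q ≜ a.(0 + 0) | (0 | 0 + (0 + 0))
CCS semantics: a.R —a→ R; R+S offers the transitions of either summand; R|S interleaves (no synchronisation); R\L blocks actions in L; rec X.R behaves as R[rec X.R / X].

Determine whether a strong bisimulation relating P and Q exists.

not bisimilar

P's transition system — 2 states:
  s0 = b.(0 + 0) | (0 | 0 + (0 + 0)) ⊢ —b→ s1
  s1 = (0 + 0) | (0 | 0 + (0 + 0)) ⊢ ∅
Q's transition system — 2 states:
  t0 = a.(0 + 0) | (0 | 0 + (0 + 0)) ⊢ —a→ t1
  t1 = (0 + 0) | (0 | 0 + (0 + 0)) ⊢ ∅
Bisimilarity quotient blocks:
  B0 = {s0}
  B1 = {s1, t1}
  B2 = {t0}
s0 ∈ B0, t0 ∈ B2 → different blocks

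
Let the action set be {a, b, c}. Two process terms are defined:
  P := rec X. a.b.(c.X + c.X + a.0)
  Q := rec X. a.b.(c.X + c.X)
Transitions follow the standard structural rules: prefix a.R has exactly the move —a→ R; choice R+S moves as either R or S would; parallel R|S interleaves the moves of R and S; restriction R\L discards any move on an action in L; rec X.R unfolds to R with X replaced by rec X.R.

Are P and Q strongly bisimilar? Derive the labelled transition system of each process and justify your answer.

P's transition system — 4 states:
  p0 = rec X. a.b.(c.X + c.X + a.0) :: —a→ p1
  p1 = b.(c.(rec X. a.b.(c.X + c.X + a.0)) + c.(rec X. a.b.(c.X + c.X + a.0)) + a.0) :: —b→ p2
  p2 = c.(rec X. a.b.(c.X + c.X + a.0)) + c.(rec X. a.b.(c.X + c.X + a.0)) + a.0 :: —a→ p3, —c→ p0
  p3 = 0 :: (no moves)
Q's transition system — 3 states:
  q0 = rec X. a.b.(c.X + c.X) :: —a→ q1
  q1 = b.(c.(rec X. a.b.(c.X + c.X)) + c.(rec X. a.b.(c.X + c.X))) :: —b→ q2
  q2 = c.(rec X. a.b.(c.X + c.X)) + c.(rec X. a.b.(c.X + c.X)) :: —c→ q0
Coarsest stable partition (strong bisimilarity classes):
  B0 = {p0}
  B1 = {p1}
  B2 = {p2}
  B3 = {p3}
  B4 = {q0}
  B5 = {q1}
  B6 = {q2}
p0 ∈ B0, q0 ∈ B4 → different blocks

NO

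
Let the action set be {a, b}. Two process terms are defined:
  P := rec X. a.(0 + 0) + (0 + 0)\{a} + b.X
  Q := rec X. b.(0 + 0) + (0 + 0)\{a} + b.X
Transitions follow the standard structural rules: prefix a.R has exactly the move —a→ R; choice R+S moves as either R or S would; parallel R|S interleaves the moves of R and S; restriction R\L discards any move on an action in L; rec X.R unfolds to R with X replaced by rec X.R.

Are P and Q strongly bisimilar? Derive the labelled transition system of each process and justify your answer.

not bisimilar

P's transition system — 2 states:
  s0 = rec X. a.(0 + 0) + (0 + 0)\{a} + b.X | =a=> s1, =b=> s0
  s1 = 0 + 0 | ∅
Q's transition system — 2 states:
  t0 = rec X. b.(0 + 0) + (0 + 0)\{a} + b.X | =b=> t0, =b=> t1
  t1 = 0 + 0 | ∅
Bisimilarity quotient blocks:
  B0 = {s0}
  B1 = {s1, t1}
  B2 = {t0}
s0 ∈ B0, t0 ∈ B2 → different blocks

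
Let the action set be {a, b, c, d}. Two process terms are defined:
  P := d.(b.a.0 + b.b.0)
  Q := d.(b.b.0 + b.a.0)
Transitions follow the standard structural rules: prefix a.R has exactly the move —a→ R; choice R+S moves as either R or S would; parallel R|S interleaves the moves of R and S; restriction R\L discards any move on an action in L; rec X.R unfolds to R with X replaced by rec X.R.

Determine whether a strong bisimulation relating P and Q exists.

LTS(P): 5 reachable states
  u0 = d.(b.a.0 + b.b.0) ⊢ —d→ u1
  u1 = b.a.0 + b.b.0 ⊢ —b→ u2, —b→ u3
  u2 = a.0 ⊢ —a→ u4
  u3 = b.0 ⊢ —b→ u4
  u4 = 0 ⊢ ∅
LTS(Q): 5 reachable states
  v0 = d.(b.b.0 + b.a.0) ⊢ —d→ v1
  v1 = b.b.0 + b.a.0 ⊢ —b→ v2, —b→ v3
  v2 = a.0 ⊢ —a→ v4
  v3 = b.0 ⊢ —b→ v4
  v4 = 0 ⊢ ∅
Bisimilarity quotient blocks:
  B0 = {u0, v0}
  B1 = {u1, v1}
  B2 = {u2, v2}
  B3 = {u4, v4}
  B4 = {u3, v3}
u0 ∈ B0, v0 ∈ B0 → same block

YES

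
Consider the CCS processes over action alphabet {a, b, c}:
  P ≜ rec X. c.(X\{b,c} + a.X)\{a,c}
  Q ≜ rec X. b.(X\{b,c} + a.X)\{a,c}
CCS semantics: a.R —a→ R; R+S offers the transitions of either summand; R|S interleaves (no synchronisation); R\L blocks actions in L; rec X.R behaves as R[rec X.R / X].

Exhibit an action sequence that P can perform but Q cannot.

c

P's transition system — 2 states:
  u0 = rec X. c.(X\{b,c} + a.X)\{a,c} | -c-> u1
  u1 = ((rec X. c.(X\{b,c} + a.X)\{a,c})\{b,c} + a.(rec X. c.(X\{b,c} + a.X)\{a,c}))\{a,c} | stopped
Q's transition system — 2 states:
  v0 = rec X. b.(X\{b,c} + a.X)\{a,c} | -b-> v1
  v1 = ((rec X. b.(X\{b,c} + a.X)\{a,c})\{b,c} + a.(rec X. b.(X\{b,c} + a.X)\{a,c}))\{a,c} | stopped
Trace ⟨c⟩ through P, begin at {u0}:
  step 1 (c): {u1}
  ✓ P
Trace ⟨c⟩ through Q, begin at {v0}:
  step 1 (c): ∅ (Q stuck)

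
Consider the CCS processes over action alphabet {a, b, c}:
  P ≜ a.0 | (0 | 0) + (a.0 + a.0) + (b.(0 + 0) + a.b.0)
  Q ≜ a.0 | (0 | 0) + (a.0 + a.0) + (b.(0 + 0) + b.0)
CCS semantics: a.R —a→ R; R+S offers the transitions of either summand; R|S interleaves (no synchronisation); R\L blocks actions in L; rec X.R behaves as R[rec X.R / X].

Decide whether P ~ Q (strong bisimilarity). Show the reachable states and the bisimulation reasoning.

not bisimilar

LTS(P): 5 reachable states
  p0 = a.0 | (0 | 0) + (a.0 + a.0) + (b.(0 + 0) + a.b.0) | —a→ p1, —a→ p2, —a→ p3, —b→ p4
  p1 = 0 | ∅
  p2 = 0 | (0 | 0) | ∅
  p3 = b.0 | —b→ p1
  p4 = 0 + 0 | ∅
LTS(Q): 4 reachable states
  q0 = a.0 | (0 | 0) + (a.0 + a.0) + (b.(0 + 0) + b.0) | —a→ q1, —a→ q2, —b→ q1, —b→ q3
  q1 = 0 | ∅
  q2 = 0 | (0 | 0) | ∅
  q3 = 0 + 0 | ∅
Bisimilarity quotient blocks:
  B0 = {p0}
  B1 = {p1, p2, p4, q1, q2, q3}
  B2 = {p3}
  B3 = {q0}
p0 ∈ B0, q0 ∈ B3 → different blocks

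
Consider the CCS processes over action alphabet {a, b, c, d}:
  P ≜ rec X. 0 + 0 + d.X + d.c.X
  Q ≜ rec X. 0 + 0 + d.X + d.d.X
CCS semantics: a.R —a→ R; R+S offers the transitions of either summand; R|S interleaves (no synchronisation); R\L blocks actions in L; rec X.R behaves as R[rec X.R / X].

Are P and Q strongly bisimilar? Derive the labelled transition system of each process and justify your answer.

P ≁ Q

Reachable graph of P (2 states):
  m0 = rec X. 0 + 0 + d.X + d.c.X has moves --d--▸ m0, --d--▸ m1
  m1 = c.(rec X. 0 + 0 + d.X + d.c.X) has moves --c--▸ m0
Reachable graph of Q (2 states):
  n0 = rec X. 0 + 0 + d.X + d.d.X has moves --d--▸ n0, --d--▸ n1
  n1 = d.(rec X. 0 + 0 + d.X + d.d.X) has moves --d--▸ n0
Partition-refinement fixed point:
  B0 = {m0}
  B1 = {m1}
  B2 = {n0, n1}
m0 ∈ B0, n0 ∈ B2 → different blocks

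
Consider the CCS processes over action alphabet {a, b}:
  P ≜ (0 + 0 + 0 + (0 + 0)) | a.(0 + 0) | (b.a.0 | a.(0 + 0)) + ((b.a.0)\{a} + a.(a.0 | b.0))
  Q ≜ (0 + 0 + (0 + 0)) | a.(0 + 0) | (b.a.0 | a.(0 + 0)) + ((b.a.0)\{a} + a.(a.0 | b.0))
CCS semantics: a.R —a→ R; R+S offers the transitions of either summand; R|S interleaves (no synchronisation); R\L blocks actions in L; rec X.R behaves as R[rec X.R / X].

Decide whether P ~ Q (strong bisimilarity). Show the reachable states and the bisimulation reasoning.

Reachable graph of P (17 states):
  m0 = (0 + 0 + 0 + (0 + 0)) | a.(0 + 0) | (b.a.0 | a.(0 + 0)) + ((b.a.0)\{a} + a.(a.0 | b.0)) | ··a··> m1, ··a··> m2, ··a··> m3, ··b··> m4, ··b··> m5
  m1 = (0 + 0 + 0 + (0 + 0)) | (0 + 0) | (b.a.0 | a.(0 + 0)) | ··a··> m6, ··b··> m7
  m2 = (0 + 0 + 0 + (0 + 0)) | a.(0 + 0) | (b.a.0 | (0 + 0)) | ··a··> m6, ··b··> m8
  m3 = a.0 | b.0 | ··a··> m9, ··b··> m10
  m4 = (0 + 0 + 0 + (0 + 0)) | a.(0 + 0) | (a.0 | a.(0 + 0)) | ··a··> m11, ··a··> m7, ··a··> m8
  m5 = (a.0)\{a} | (no moves)
  m6 = (0 + 0 + 0 + (0 + 0)) | (0 + 0) | (b.a.0 | (0 + 0)) | ··b··> m12
  m7 = (0 + 0 + 0 + (0 + 0)) | (0 + 0) | (a.0 | a.(0 + 0)) | ··a··> m12, ··a··> m13
  m8 = (0 + 0 + 0 + (0 + 0)) | a.(0 + 0) | (a.0 | (0 + 0)) | ··a··> m12, ··a··> m14
  m9 = 0 | b.0 | ··b··> m15
  m10 = a.0 | 0 | ··a··> m15
  m11 = (0 + 0 + 0 + (0 + 0)) | a.(0 + 0) | (0 | a.(0 + 0)) | ··a··> m13, ··a··> m14
  m12 = (0 + 0 + 0 + (0 + 0)) | (0 + 0) | (a.0 | (0 + 0)) | ··a··> m16
  m13 = (0 + 0 + 0 + (0 + 0)) | (0 + 0) | (0 | a.(0 + 0)) | ··a··> m16
  m14 = (0 + 0 + 0 + (0 + 0)) | a.(0 + 0) | (0 | (0 + 0)) | ··a··> m16
  m15 = 0 | 0 | (no moves)
  m16 = (0 + 0 + 0 + (0 + 0)) | (0 + 0) | (0 | (0 + 0)) | (no moves)
Reachable graph of Q (17 states):
  n0 = (0 + 0 + (0 + 0)) | a.(0 + 0) | (b.a.0 | a.(0 + 0)) + ((b.a.0)\{a} + a.(a.0 | b.0)) | ··a··> n1, ··a··> n2, ··a··> n3, ··b··> n4, ··b··> n5
  n1 = (0 + 0 + (0 + 0)) | (0 + 0) | (b.a.0 | a.(0 + 0)) | ··a··> n6, ··b··> n7
  n2 = (0 + 0 + (0 + 0)) | a.(0 + 0) | (b.a.0 | (0 + 0)) | ··a··> n6, ··b··> n8
  n3 = a.0 | b.0 | ··a··> n9, ··b··> n10
  n4 = (0 + 0 + (0 + 0)) | a.(0 + 0) | (a.0 | a.(0 + 0)) | ··a··> n11, ··a··> n7, ··a··> n8
  n5 = (a.0)\{a} | (no moves)
  n6 = (0 + 0 + (0 + 0)) | (0 + 0) | (b.a.0 | (0 + 0)) | ··b··> n12
  n7 = (0 + 0 + (0 + 0)) | (0 + 0) | (a.0 | a.(0 + 0)) | ··a··> n12, ··a··> n13
  n8 = (0 + 0 + (0 + 0)) | a.(0 + 0) | (a.0 | (0 + 0)) | ··a··> n12, ··a··> n14
  n9 = 0 | b.0 | ··b··> n15
  n10 = a.0 | 0 | ··a··> n15
  n11 = (0 + 0 + (0 + 0)) | a.(0 + 0) | (0 | a.(0 + 0)) | ··a··> n13, ··a··> n14
  n12 = (0 + 0 + (0 + 0)) | (0 + 0) | (a.0 | (0 + 0)) | ··a··> n16
  n13 = (0 + 0 + (0 + 0)) | (0 + 0) | (0 | a.(0 + 0)) | ··a··> n16
  n14 = (0 + 0 + (0 + 0)) | a.(0 + 0) | (0 | (0 + 0)) | ··a··> n16
  n15 = 0 | 0 | (no moves)
  n16 = (0 + 0 + (0 + 0)) | (0 + 0) | (0 | (0 + 0)) | (no moves)
Bisimilarity quotient blocks:
  B0 = {m0, n0}
  B1 = {m3, n3}
  B2 = {m9, n9}
  B3 = {m15, m16, m5, n15, n16, n5}
  B4 = {m10, m12, m13, m14, n10, n12, n13, n14}
  B5 = {m1, m2, n1, n2}
  B6 = {m11, m7, m8, n11, n7, n8}
  B7 = {m6, n6}
  B8 = {m4, n4}
m0 ∈ B0, n0 ∈ B0 → same block

YES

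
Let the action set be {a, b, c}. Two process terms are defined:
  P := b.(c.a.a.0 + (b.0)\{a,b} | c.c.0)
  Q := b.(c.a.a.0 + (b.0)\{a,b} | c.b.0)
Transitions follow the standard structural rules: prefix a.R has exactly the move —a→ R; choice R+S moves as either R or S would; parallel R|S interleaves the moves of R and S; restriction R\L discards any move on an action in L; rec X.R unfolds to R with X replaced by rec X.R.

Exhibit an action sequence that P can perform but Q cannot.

P's transition system — 7 states:
  s0 = b.(c.a.a.0 + (b.0)\{a,b} | c.c.0) :: ··b··> s1
  s1 = c.a.a.0 + (b.0)\{a,b} | c.c.0 :: ··c··> s2, ··c··> s3
  s2 = (b.0)\{a,b} | c.0 :: ··c··> s4
  s3 = a.a.0 :: ··a··> s5
  s4 = (b.0)\{a,b} | 0 :: ∅
  s5 = a.0 :: ··a··> s6
  s6 = 0 :: ∅
Q's transition system — 7 states:
  t0 = b.(c.a.a.0 + (b.0)\{a,b} | c.b.0) :: ··b··> t1
  t1 = c.a.a.0 + (b.0)\{a,b} | c.b.0 :: ··c··> t2, ··c··> t3
  t2 = (b.0)\{a,b} | b.0 :: ··b··> t4
  t3 = a.a.0 :: ··a··> t5
  t4 = (b.0)\{a,b} | 0 :: ∅
  t5 = a.0 :: ··a··> t6
  t6 = 0 :: ∅
Run σ = ⟨bcc⟩ on P: start {s0}
  [1] b ⇒ {s1}
  [2] c ⇒ {s2, s3}
  [3] c ⇒ {s4}
  ✓ P
Run σ = ⟨bcc⟩ on Q: start {t0}
  [1] b ⇒ {t1}
  [2] c ⇒ {t2, t3}
  [3] c ⇒ ∅  — Q cannot continue

bcc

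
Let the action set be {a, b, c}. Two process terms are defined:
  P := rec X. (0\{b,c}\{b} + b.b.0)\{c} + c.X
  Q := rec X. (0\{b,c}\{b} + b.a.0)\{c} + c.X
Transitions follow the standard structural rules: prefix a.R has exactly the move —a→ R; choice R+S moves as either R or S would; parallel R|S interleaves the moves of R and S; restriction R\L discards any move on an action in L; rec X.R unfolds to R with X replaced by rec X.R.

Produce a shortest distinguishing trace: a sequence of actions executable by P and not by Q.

bb

Reachable graph of P (3 states):
  m0 = rec X. (0\{b,c}\{b} + b.b.0)\{c} + c.X :: --b--▸ m1, --c--▸ m0
  m1 = (b.0)\{c} :: --b--▸ m2
  m2 = 0\{c} :: stopped
Reachable graph of Q (3 states):
  n0 = rec X. (0\{b,c}\{b} + b.a.0)\{c} + c.X :: --b--▸ n1, --c--▸ n0
  n1 = (a.0)\{c} :: --a--▸ n2
  n2 = 0\{c} :: stopped
Trace ⟨bb⟩ through P, begin at {m0}:
  after b @ step 1: {m1}
  after b @ step 2: {m2}
  — P admits the full trace.
Trace ⟨bb⟩ through Q, begin at {n0}:
  after b @ step 1: {n1}
  after b @ step 2: ∅ (Q stuck)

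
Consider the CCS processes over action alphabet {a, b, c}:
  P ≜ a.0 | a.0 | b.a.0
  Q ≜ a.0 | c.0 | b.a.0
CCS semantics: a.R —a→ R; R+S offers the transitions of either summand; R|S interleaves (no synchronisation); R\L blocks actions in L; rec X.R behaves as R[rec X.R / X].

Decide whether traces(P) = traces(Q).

NO — witness ⟨aa⟩

P's transition system — 12 states:
  m0 = a.0 | a.0 | b.a.0 :: ··a··> m1, ··a··> m2, ··b··> m3
  m1 = 0 | a.0 | b.a.0 :: ··a··> m4, ··b··> m5
  m2 = a.0 | 0 | b.a.0 :: ··a··> m4, ··b··> m6
  m3 = a.0 | a.0 | a.0 :: ··a··> m5, ··a··> m6, ··a··> m7
  m4 = 0 | 0 | b.a.0 :: ··b··> m8
  m5 = 0 | a.0 | a.0 :: ··a··> m8, ··a··> m9
  m6 = a.0 | 0 | a.0 :: ··a··> m10, ··a··> m8
  m7 = a.0 | a.0 | 0 :: ··a··> m10, ··a··> m9
  m8 = 0 | 0 | a.0 :: ··a··> m11
  m9 = 0 | a.0 | 0 :: ··a··> m11
  m10 = a.0 | 0 | 0 :: ··a··> m11
  m11 = 0 | 0 | 0 :: ∅
Q's transition system — 12 states:
  n0 = a.0 | c.0 | b.a.0 :: ··a··> n1, ··b··> n2, ··c··> n3
  n1 = 0 | c.0 | b.a.0 :: ··b··> n4, ··c··> n5
  n2 = a.0 | c.0 | a.0 :: ··a··> n4, ··a··> n6, ··c··> n7
  n3 = a.0 | 0 | b.a.0 :: ··a··> n5, ··b··> n7
  n4 = 0 | c.0 | a.0 :: ··a··> n8, ··c··> n9
  n5 = 0 | 0 | b.a.0 :: ··b··> n9
  n6 = a.0 | c.0 | 0 :: ··a··> n8, ··c··> n10
  n7 = a.0 | 0 | a.0 :: ··a··> n10, ··a··> n9
  n8 = 0 | c.0 | 0 :: ··c··> n11
  n9 = 0 | 0 | a.0 :: ··a··> n11
  n10 = a.0 | 0 | 0 :: ··a··> n11
  n11 = 0 | 0 | 0 :: ∅
Run σ = ⟨aa⟩ on P: start {m0}
  after a @ step 1: {m1, m2}
  after a @ step 2: {m4}
  P completes σ.
Run σ = ⟨aa⟩ on Q: start {n0}
  after a @ step 1: {n1}
  after a @ step 2: ∅  — Q cannot continue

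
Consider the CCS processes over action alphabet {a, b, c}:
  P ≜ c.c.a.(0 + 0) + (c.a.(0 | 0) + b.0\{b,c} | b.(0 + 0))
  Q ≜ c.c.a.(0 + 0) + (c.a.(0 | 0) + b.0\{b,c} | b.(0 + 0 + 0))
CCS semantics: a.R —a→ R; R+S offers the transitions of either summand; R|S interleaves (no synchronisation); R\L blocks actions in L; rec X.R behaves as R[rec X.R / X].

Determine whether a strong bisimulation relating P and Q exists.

YES

Reachable graph of P (9 states):
  u0 = c.c.a.(0 + 0) + (c.a.(0 | 0) + b.0\{b,c} | b.(0 + 0)) → -b-> u1, -b-> u2, -c-> u3, -c-> u4
  u1 = 0\{b,c} | b.(0 + 0) → -b-> u5
  u2 = b.0\{b,c} | (0 + 0) → -b-> u5
  u3 = a.(0 | 0) → -a-> u6
  u4 = c.a.(0 + 0) → -c-> u7
  u5 = 0\{b,c} | (0 + 0) → ·
  u6 = 0 | 0 → ·
  u7 = a.(0 + 0) → -a-> u8
  u8 = 0 + 0 → ·
Reachable graph of Q (9 states):
  v0 = c.c.a.(0 + 0) + (c.a.(0 | 0) + b.0\{b,c} | b.(0 + 0 + 0)) → -b-> v1, -b-> v2, -c-> v3, -c-> v4
  v1 = 0\{b,c} | b.(0 + 0 + 0) → -b-> v5
  v2 = b.0\{b,c} | (0 + 0 + 0) → -b-> v5
  v3 = a.(0 | 0) → -a-> v6
  v4 = c.a.(0 + 0) → -c-> v7
  v5 = 0\{b,c} | (0 + 0 + 0) → ·
  v6 = 0 | 0 → ·
  v7 = a.(0 + 0) → -a-> v8
  v8 = 0 + 0 → ·
Partition-refinement fixed point:
  B0 = {u0, v0}
  B1 = {u3, u7, v3, v7}
  B2 = {u5, u6, u8, v5, v6, v8}
  B3 = {u1, u2, v1, v2}
  B4 = {u4, v4}
u0 ∈ B0, v0 ∈ B0 → same block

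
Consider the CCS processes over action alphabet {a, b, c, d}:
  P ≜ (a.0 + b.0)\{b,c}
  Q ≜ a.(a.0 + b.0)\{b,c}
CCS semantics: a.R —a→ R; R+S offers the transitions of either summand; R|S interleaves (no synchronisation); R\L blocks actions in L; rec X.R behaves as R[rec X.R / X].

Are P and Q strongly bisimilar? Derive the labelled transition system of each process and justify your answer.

Reachable graph of P (2 states):
  u0 = (a.0 + b.0)\{b,c} has moves =a=> u1
  u1 = 0\{b,c} has moves ·
Reachable graph of Q (3 states):
  v0 = a.(a.0 + b.0)\{b,c} has moves =a=> v1
  v1 = (a.0 + b.0)\{b,c} has moves =a=> v2
  v2 = 0\{b,c} has moves ·
Partition-refinement fixed point:
  B0 = {u0, v1}
  B1 = {u1, v2}
  B2 = {v0}
u0 ∈ B0, v0 ∈ B2 → different blocks

not bisimilar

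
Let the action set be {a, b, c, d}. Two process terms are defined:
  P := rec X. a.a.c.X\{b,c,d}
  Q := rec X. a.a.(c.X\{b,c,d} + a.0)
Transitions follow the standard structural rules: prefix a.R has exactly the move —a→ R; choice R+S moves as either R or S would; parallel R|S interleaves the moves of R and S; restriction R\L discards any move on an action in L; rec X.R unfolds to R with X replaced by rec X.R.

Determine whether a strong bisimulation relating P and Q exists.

P's transition system — 6 states:
  m0 = rec X. a.a.c.X\{b,c,d} :: =a=> m1
  m1 = a.c.(rec X. a.a.c.X\{b,c,d})\{b,c,d} :: =a=> m2
  m2 = c.(rec X. a.a.c.X\{b,c,d})\{b,c,d} :: =c=> m3
  m3 = (rec X. a.a.c.X\{b,c,d})\{b,c,d} :: =a=> m4
  m4 = (a.c.(rec X. a.a.c.X\{b,c,d})\{b,c,d})\{b,c,d} :: =a=> m5
  m5 = (c.(rec X. a.a.c.X\{b,c,d})\{b,c,d})\{b,c,d} :: ·
Q's transition system — 8 states:
  n0 = rec X. a.a.(c.X\{b,c,d} + a.0) :: =a=> n1
  n1 = a.(c.(rec X. a.a.(c.X\{b,c,d} + a.0))\{b,c,d} + a.0) :: =a=> n2
  n2 = c.(rec X. a.a.(c.X\{b,c,d} + a.0))\{b,c,d} + a.0 :: =a=> n3, =c=> n4
  n3 = 0 :: ·
  n4 = (rec X. a.a.(c.X\{b,c,d} + a.0))\{b,c,d} :: =a=> n5
  n5 = (a.(c.(rec X. a.a.(c.X\{b,c,d} + a.0))\{b,c,d} + a.0))\{b,c,d} :: =a=> n6
  n6 = (c.(rec X. a.a.(c.X\{b,c,d} + a.0))\{b,c,d} + a.0)\{b,c,d} :: =a=> n7
  n7 = 0\{b,c,d} :: ·
Bisimilarity quotient blocks:
  B0 = {m0}
  B1 = {m1}
  B2 = {m2}
  B3 = {m3, n5}
  B4 = {m4, n6}
  B5 = {m5, n3, n7}
  B6 = {n0}
  B7 = {n1}
  B8 = {n2}
  B9 = {n4}
m0 ∈ B0, n0 ∈ B6 → different blocks

not bisimilar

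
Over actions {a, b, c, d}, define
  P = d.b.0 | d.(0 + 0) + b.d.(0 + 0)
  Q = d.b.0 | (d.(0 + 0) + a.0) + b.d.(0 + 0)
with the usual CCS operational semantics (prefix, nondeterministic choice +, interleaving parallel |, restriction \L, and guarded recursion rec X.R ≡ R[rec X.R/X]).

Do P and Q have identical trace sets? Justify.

LTS(P): 8 reachable states
  m0 = d.b.0 | d.(0 + 0) + b.d.(0 + 0) has moves ··b··> m1, ··d··> m2, ··d··> m3
  m1 = d.(0 + 0) has moves ··d··> m4
  m2 = b.0 | d.(0 + 0) has moves ··b··> m5, ··d··> m6
  m3 = d.b.0 | (0 + 0) has moves ··d··> m6
  m4 = 0 + 0 has moves ∅
  m5 = 0 | d.(0 + 0) has moves ··d··> m7
  m6 = b.0 | (0 + 0) has moves ··b··> m7
  m7 = 0 | (0 + 0) has moves ∅
LTS(Q): 11 reachable states
  n0 = d.b.0 | (d.(0 + 0) + a.0) + b.d.(0 + 0) has moves ··a··> n1, ··b··> n2, ··d··> n3, ··d··> n4
  n1 = d.b.0 | 0 has moves ··d··> n5
  n2 = d.(0 + 0) has moves ··d··> n6
  n3 = b.0 | (d.(0 + 0) + a.0) has moves ··a··> n5, ··b··> n7, ··d··> n8
  n4 = d.b.0 | (0 + 0) has moves ··d··> n8
  n5 = b.0 | 0 has moves ··b··> n9
  n6 = 0 + 0 has moves ∅
  n7 = 0 | (d.(0 + 0) + a.0) has moves ··a··> n9, ··d··> n10
  n8 = b.0 | (0 + 0) has moves ··b··> n10
  n9 = 0 | 0 has moves ∅
  n10 = 0 | (0 + 0) has moves ∅
Trace ⟨a⟩ through Q, begin at {n0}:
  [1] a ⇒ {n1}
  Q completes σ.
Trace ⟨a⟩ through P, begin at {m0}:
  [1] a ⇒ ∅ (P stuck)

NO — witness ⟨a⟩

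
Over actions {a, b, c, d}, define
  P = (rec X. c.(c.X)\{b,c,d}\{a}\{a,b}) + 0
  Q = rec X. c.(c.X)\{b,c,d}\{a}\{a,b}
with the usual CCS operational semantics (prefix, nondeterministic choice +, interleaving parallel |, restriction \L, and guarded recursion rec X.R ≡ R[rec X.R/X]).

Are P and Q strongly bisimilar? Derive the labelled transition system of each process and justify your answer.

Reachable graph of P (2 states):
  p0 = (rec X. c.(c.X)\{b,c,d}\{a}\{a,b}) + 0 | ··c··> p1
  p1 = (c.(rec X. c.(c.X)\{b,c,d}\{a}\{a,b}))\{b,c,d}\{a}\{a,b} | ·
Reachable graph of Q (2 states):
  q0 = rec X. c.(c.X)\{b,c,d}\{a}\{a,b} | ··c··> q1
  q1 = (c.(rec X. c.(c.X)\{b,c,d}\{a}\{a,b}))\{b,c,d}\{a}\{a,b} | ·
Bisimilarity quotient blocks:
  B0 = {p0, q0}
  B1 = {p1, q1}
p0 ∈ B0, q0 ∈ B0 → same block

YES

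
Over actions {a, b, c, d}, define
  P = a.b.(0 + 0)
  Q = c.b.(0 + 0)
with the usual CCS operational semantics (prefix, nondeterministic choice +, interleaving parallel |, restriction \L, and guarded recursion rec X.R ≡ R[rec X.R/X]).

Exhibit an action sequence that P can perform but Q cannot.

Reachable graph of P (3 states):
  u0 = a.b.(0 + 0) → -a-> u1
  u1 = b.(0 + 0) → -b-> u2
  u2 = 0 + 0 → stopped
Reachable graph of Q (3 states):
  v0 = c.b.(0 + 0) → -c-> v1
  v1 = b.(0 + 0) → -b-> v2
  v2 = 0 + 0 → stopped
Executing a from P (initial set {u0}):
  [1] a ⇒ {u1}
  P completes σ.
Executing a from Q (initial set {v0}):
  [1] a ⇒ ∅  — Q cannot continue

a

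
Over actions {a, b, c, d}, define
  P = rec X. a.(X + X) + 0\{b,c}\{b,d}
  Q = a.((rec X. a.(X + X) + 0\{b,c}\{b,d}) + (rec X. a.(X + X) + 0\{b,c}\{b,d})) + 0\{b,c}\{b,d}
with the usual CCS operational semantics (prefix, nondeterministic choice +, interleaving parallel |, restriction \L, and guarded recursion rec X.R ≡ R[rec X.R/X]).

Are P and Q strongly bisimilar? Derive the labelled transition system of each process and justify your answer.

P ~ Q

Reachable graph of P (2 states):
  p0 = rec X. a.(X + X) + 0\{b,c}\{b,d} ⊢ ··a··> p1
  p1 = (rec X. a.(X + X) + 0\{b,c}\{b,d}) + (rec X. a.(X + X) + 0\{b,c}\{b,d}) ⊢ ··a··> p1
Reachable graph of Q (2 states):
  q0 = a.((rec X. a.(X + X) + 0\{b,c}\{b,d}) + (rec X. a.(X + X) + 0\{b,c}\{b,d})) + 0\{b,c}\{b,d} ⊢ ··a··> q1
  q1 = (rec X. a.(X + X) + 0\{b,c}\{b,d}) + (rec X. a.(X + X) + 0\{b,c}\{b,d}) ⊢ ··a··> q1
Partition-refinement fixed point:
  B0 = {p0, p1, q0, q1}
p0 ∈ B0, q0 ∈ B0 → same block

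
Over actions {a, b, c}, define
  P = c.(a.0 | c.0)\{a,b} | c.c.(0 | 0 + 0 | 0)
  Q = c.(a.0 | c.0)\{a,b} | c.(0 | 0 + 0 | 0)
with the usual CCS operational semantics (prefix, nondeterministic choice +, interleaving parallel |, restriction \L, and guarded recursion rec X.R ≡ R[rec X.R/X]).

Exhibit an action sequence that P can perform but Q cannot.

cccc

Reachable graph of P (9 states):
  u0 = c.(a.0 | c.0)\{a,b} | c.c.(0 | 0 + 0 | 0) has moves --c--▸ u1, --c--▸ u2
  u1 = (a.0 | c.0)\{a,b} | c.c.(0 | 0 + 0 | 0) has moves --c--▸ u3, --c--▸ u4
  u2 = c.(a.0 | c.0)\{a,b} | c.(0 | 0 + 0 | 0) has moves --c--▸ u4, --c--▸ u5
  u3 = (a.0 | 0)\{a,b} | c.c.(0 | 0 + 0 | 0) has moves --c--▸ u6
  u4 = (a.0 | c.0)\{a,b} | c.(0 | 0 + 0 | 0) has moves --c--▸ u6, --c--▸ u7
  u5 = c.(a.0 | c.0)\{a,b} | (0 | 0 + 0 | 0) has moves --c--▸ u7
  u6 = (a.0 | 0)\{a,b} | c.(0 | 0 + 0 | 0) has moves --c--▸ u8
  u7 = (a.0 | c.0)\{a,b} | (0 | 0 + 0 | 0) has moves --c--▸ u8
  u8 = (a.0 | 0)\{a,b} | (0 | 0 + 0 | 0) has moves deadlocked
Reachable graph of Q (6 states):
  v0 = c.(a.0 | c.0)\{a,b} | c.(0 | 0 + 0 | 0) has moves --c--▸ v1, --c--▸ v2
  v1 = (a.0 | c.0)\{a,b} | c.(0 | 0 + 0 | 0) has moves --c--▸ v3, --c--▸ v4
  v2 = c.(a.0 | c.0)\{a,b} | (0 | 0 + 0 | 0) has moves --c--▸ v4
  v3 = (a.0 | 0)\{a,b} | c.(0 | 0 + 0 | 0) has moves --c--▸ v5
  v4 = (a.0 | c.0)\{a,b} | (0 | 0 + 0 | 0) has moves --c--▸ v5
  v5 = (a.0 | 0)\{a,b} | (0 | 0 + 0 | 0) has moves deadlocked
Run σ = ⟨cccc⟩ on P: start {u0}
  step 1 (c): {u1, u2}
  step 2 (c): {u3, u4, u5}
  step 3 (c): {u6, u7}
  step 4 (c): {u8}
  P completes σ.
Run σ = ⟨cccc⟩ on Q: start {v0}
  step 1 (c): {v1, v2}
  step 2 (c): {v3, v4}
  step 3 (c): {v5}
  step 4 (c): no successor for Q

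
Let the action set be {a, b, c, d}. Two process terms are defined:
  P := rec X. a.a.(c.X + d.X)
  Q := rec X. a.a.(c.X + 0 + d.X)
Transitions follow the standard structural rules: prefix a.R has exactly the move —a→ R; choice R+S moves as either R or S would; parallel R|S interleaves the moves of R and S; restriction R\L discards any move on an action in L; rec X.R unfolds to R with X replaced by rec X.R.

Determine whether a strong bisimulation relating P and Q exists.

Reachable graph of P (3 states):
  u0 = rec X. a.a.(c.X + d.X) → —a→ u1
  u1 = a.(c.(rec X. a.a.(c.X + d.X)) + d.(rec X. a.a.(c.X + d.X))) → —a→ u2
  u2 = c.(rec X. a.a.(c.X + d.X)) + d.(rec X. a.a.(c.X + d.X)) → —c→ u0, —d→ u0
Reachable graph of Q (3 states):
  v0 = rec X. a.a.(c.X + 0 + d.X) → —a→ v1
  v1 = a.(c.(rec X. a.a.(c.X + 0 + d.X)) + 0 + d.(rec X. a.a.(c.X + 0 + d.X))) → —a→ v2
  v2 = c.(rec X. a.a.(c.X + 0 + d.X)) + 0 + d.(rec X. a.a.(c.X + 0 + d.X)) → —c→ v0, —d→ v0
Bisimilarity quotient blocks:
  B0 = {u0, v0}
  B1 = {u1, v1}
  B2 = {u2, v2}
u0 ∈ B0, v0 ∈ B0 → same block

P ~ Q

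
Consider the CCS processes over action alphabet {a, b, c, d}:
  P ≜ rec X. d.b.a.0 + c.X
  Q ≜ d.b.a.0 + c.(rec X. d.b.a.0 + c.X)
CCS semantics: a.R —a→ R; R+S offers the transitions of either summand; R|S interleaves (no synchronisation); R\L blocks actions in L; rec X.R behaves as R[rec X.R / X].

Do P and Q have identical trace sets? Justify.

trace-equivalent

Reachable graph of P (4 states):
  u0 = rec X. d.b.a.0 + c.X ⊢ —c→ u0, —d→ u1
  u1 = b.a.0 ⊢ —b→ u2
  u2 = a.0 ⊢ —a→ u3
  u3 = 0 ⊢ ·
Reachable graph of Q (5 states):
  v0 = d.b.a.0 + c.(rec X. d.b.a.0 + c.X) ⊢ —c→ v1, —d→ v2
  v1 = rec X. d.b.a.0 + c.X ⊢ —c→ v1, —d→ v2
  v2 = b.a.0 ⊢ —b→ v3
  v3 = a.0 ⊢ —a→ v4
  v4 = 0 ⊢ ·
Partition-refinement fixed point:
  B0 = {u0, v0, v1}
  B1 = {u1, v2}
  B2 = {u2, v3}
  B3 = {u3, v4}
u0 ∈ B0, v0 ∈ B0 → same block
Bisimilar ⇒ trace-equivalent.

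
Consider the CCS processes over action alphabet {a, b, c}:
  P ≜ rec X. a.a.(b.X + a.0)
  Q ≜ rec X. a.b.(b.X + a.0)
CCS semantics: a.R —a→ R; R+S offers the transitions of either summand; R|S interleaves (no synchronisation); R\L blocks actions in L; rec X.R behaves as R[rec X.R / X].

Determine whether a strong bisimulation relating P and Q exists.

LTS(P): 4 reachable states
  p0 = rec X. a.a.(b.X + a.0) | ··a··> p1
  p1 = a.(b.(rec X. a.a.(b.X + a.0)) + a.0) | ··a··> p2
  p2 = b.(rec X. a.a.(b.X + a.0)) + a.0 | ··a··> p3, ··b··> p0
  p3 = 0 | ·
LTS(Q): 4 reachable states
  q0 = rec X. a.b.(b.X + a.0) | ··a··> q1
  q1 = b.(b.(rec X. a.b.(b.X + a.0)) + a.0) | ··b··> q2
  q2 = b.(rec X. a.b.(b.X + a.0)) + a.0 | ··a··> q3, ··b··> q0
  q3 = 0 | ·
Bisimilarity quotient blocks:
  B0 = {p0}
  B1 = {p1}
  B2 = {p2}
  B3 = {p3, q3}
  B4 = {q0}
  B5 = {q1}
  B6 = {q2}
p0 ∈ B0, q0 ∈ B4 → different blocks

P ≁ Q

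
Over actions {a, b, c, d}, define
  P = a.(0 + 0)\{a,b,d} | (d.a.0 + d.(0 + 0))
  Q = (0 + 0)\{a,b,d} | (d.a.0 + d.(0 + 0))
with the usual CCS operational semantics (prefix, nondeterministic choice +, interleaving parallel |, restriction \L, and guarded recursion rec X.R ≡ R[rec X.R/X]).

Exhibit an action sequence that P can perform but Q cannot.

P's transition system — 8 states:
  p0 = a.(0 + 0)\{a,b,d} | (d.a.0 + d.(0 + 0)) has moves ··a··> p1, ··d··> p2, ··d··> p3
  p1 = (0 + 0)\{a,b,d} | (d.a.0 + d.(0 + 0)) has moves ··d··> p4, ··d··> p5
  p2 = a.(0 + 0)\{a,b,d} | (0 + 0) has moves ··a··> p4
  p3 = a.(0 + 0)\{a,b,d} | a.0 has moves ··a··> p5, ··a··> p6
  p4 = (0 + 0)\{a,b,d} | (0 + 0) has moves ∅
  p5 = (0 + 0)\{a,b,d} | a.0 has moves ··a··> p7
  p6 = a.(0 + 0)\{a,b,d} | 0 has moves ··a··> p7
  p7 = (0 + 0)\{a,b,d} | 0 has moves ∅
Q's transition system — 4 states:
  q0 = (0 + 0)\{a,b,d} | (d.a.0 + d.(0 + 0)) has moves ··d··> q1, ··d··> q2
  q1 = (0 + 0)\{a,b,d} | (0 + 0) has moves ∅
  q2 = (0 + 0)\{a,b,d} | a.0 has moves ··a··> q3
  q3 = (0 + 0)\{a,b,d} | 0 has moves ∅
Trace ⟨a⟩ through P, begin at {p0}:
  [1] a ⇒ {p1}
  ✓ P
Trace ⟨a⟩ through Q, begin at {q0}:
  [1] a ⇒ no successor for Q

a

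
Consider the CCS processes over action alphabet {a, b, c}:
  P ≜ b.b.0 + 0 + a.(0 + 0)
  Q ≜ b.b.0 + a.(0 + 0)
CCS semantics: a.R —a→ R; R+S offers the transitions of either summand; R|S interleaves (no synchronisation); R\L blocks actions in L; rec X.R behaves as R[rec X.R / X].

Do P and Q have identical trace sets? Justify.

traces(P) = traces(Q)

Reachable graph of P (4 states):
  s0 = b.b.0 + 0 + a.(0 + 0) | ··a··> s1, ··b··> s2
  s1 = 0 + 0 | (no moves)
  s2 = b.0 | ··b··> s3
  s3 = 0 | (no moves)
Reachable graph of Q (4 states):
  t0 = b.b.0 + a.(0 + 0) | ··a··> t1, ··b··> t2
  t1 = 0 + 0 | (no moves)
  t2 = b.0 | ··b··> t3
  t3 = 0 | (no moves)
Partition-refinement fixed point:
  B0 = {s0, t0}
  B1 = {s1, s3, t1, t3}
  B2 = {s2, t2}
s0 ∈ B0, t0 ∈ B0 → same block
Bisimilar ⇒ trace-equivalent.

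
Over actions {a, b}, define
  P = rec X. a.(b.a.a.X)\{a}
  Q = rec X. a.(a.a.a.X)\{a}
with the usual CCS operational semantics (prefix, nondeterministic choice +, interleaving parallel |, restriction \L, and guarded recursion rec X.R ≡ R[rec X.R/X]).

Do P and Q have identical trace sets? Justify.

traces(P) ≠ traces(Q) — witness ⟨ab⟩

P's transition system — 3 states:
  s0 = rec X. a.(b.a.a.X)\{a} ⊢ =a=> s1
  s1 = (b.a.a.(rec X. a.(b.a.a.X)\{a}))\{a} ⊢ =b=> s2
  s2 = (a.a.(rec X. a.(b.a.a.X)\{a}))\{a} ⊢ (no moves)
Q's transition system — 2 states:
  t0 = rec X. a.(a.a.a.X)\{a} ⊢ =a=> t1
  t1 = (a.a.a.(rec X. a.(a.a.a.X)\{a}))\{a} ⊢ (no moves)
Trace ⟨ab⟩ through P, begin at {s0}:
  after a @ step 1: {s1}
  after b @ step 2: {s2}
  — P admits the full trace.
Trace ⟨ab⟩ through Q, begin at {t0}:
  after a @ step 1: {t1}
  after b @ step 2: ∅ (Q stuck)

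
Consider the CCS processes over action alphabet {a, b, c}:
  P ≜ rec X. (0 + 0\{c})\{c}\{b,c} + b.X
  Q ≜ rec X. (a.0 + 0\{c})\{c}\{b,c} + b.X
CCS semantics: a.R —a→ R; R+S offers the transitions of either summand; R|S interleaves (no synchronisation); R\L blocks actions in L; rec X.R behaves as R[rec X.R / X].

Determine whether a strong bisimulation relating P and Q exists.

NO

LTS(P): 1 reachable states
  u0 = rec X. (0 + 0\{c})\{c}\{b,c} + b.X → --b--▸ u0
LTS(Q): 2 reachable states
  v0 = rec X. (a.0 + 0\{c})\{c}\{b,c} + b.X → --a--▸ v1, --b--▸ v0
  v1 = 0\{c}\{b,c} → ∅
Partition-refinement fixed point:
  B0 = {u0}
  B1 = {v0}
  B2 = {v1}
u0 ∈ B0, v0 ∈ B1 → different blocks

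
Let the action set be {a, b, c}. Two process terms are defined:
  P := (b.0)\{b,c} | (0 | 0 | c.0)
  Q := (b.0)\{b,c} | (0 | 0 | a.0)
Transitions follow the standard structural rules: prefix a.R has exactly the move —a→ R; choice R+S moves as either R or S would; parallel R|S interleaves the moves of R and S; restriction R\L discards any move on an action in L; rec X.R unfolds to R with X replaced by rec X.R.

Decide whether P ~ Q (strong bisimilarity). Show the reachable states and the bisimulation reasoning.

NO

P's transition system — 2 states:
  s0 = (b.0)\{b,c} | (0 | 0 | c.0) has moves —c→ s1
  s1 = (b.0)\{b,c} | (0 | 0 | 0) has moves deadlocked
Q's transition system — 2 states:
  t0 = (b.0)\{b,c} | (0 | 0 | a.0) has moves —a→ t1
  t1 = (b.0)\{b,c} | (0 | 0 | 0) has moves deadlocked
Partition-refinement fixed point:
  B0 = {s0}
  B1 = {s1, t1}
  B2 = {t0}
s0 ∈ B0, t0 ∈ B2 → different blocks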